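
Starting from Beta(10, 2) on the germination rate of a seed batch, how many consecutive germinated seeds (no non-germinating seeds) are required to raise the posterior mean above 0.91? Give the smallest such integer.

After k germinated seeds and 0 non-germinating seeds the posterior is Beta(10+k, 2), with mean (10+k)/(10+2+k).
Set (10+k)/(12+k) > 0.91 and solve: k > (0.91·12 − 10)/(1 − 0.91) = 10.222.
The smallest integer exceeding 10.222 is 11, and checking k=11: (21)/(23) = 0.9130 > 0.91.

k = 11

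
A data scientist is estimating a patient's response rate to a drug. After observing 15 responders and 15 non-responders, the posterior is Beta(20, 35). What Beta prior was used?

Beta(5, 20)

Under Beta–binomial conjugacy the posterior parameters are (α+s, β+f).
So α = 20 − 15 = 5 and β = 35 − 15 = 20.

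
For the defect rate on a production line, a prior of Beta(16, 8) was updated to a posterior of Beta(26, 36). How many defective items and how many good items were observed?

10 defective items and 28 good items

Under Beta–binomial conjugacy the posterior parameters are (α+s, β+f).
So s = 26 − 16 = 10 and f = 36 − 8 = 28.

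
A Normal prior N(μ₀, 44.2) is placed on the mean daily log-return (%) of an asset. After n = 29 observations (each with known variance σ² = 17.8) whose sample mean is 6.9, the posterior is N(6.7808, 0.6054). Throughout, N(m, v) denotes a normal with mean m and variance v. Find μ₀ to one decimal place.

μ₀ = -1.8

With known observation variance, the Normal–Normal posterior has precision τ_n = τ₀ + n/σ² and mean μ_n = (τ₀μ₀ + (n/σ²)x̄)/τ_n.
Here τ₀ = 1/44.2 = 0.022624 and τ_data = 29/17.8 = 1.629213, so τ_n = 1.651837.
Rearranging for μ₀: μ₀ = (μ_n·τ_n − τ_data·x̄)/τ₀ = (6.7808·1.651837 − 1.629213·6.9) / 0.022624 = -0.040793/0.022624 ≈ -1.8.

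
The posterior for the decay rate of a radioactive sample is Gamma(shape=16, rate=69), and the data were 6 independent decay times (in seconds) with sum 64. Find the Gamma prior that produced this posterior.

For an exponential likelihood with a Gamma(α, β) prior on the rate, n observations with total T give posterior Gamma(α+n, β+T).
So α = 16 − 6 = 10 and β = 69 − 64 = 5.

Gamma(shape=10, rate=5)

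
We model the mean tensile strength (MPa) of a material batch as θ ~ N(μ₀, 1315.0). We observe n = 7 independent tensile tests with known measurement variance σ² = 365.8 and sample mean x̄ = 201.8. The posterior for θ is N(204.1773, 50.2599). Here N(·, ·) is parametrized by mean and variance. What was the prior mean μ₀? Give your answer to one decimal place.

μ₀ = 264.0

The posterior mean is a precision-weighted average: μ_n = (τ₀μ₀ + τ_data·x̄)/(τ₀+τ_data), with τ₀=1/σ₀² and τ_data=n/σ².
Here τ₀ = 1/1315.0 = 0.000760 and τ_data = 7/365.8 = 0.019136, so τ_n = 0.019896.
Rearranging for μ₀: μ₀ = (μ_n·τ_n − τ_data·x̄)/τ₀ = (204.1773·0.019896 − 0.019136·201.8) / 0.000760 = 0.200667/0.000760 ≈ 264.0.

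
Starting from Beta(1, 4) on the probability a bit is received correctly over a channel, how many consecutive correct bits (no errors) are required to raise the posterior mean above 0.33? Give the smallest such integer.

After k correct bits and 0 errors the posterior is Beta(1+k, 4), with mean (1+k)/(1+4+k).
Set (1+k)/(5+k) > 0.33 and solve: k > (0.33·5 − 1)/(1 − 0.33) = 0.970.
The smallest integer exceeding 0.970 is 1.

k = 1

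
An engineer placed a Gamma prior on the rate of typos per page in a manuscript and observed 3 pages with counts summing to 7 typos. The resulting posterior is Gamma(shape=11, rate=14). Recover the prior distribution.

A Gamma(α, β) prior (rate parametrization) on a Poisson rate with n observations summing to S gives posterior Gamma(α+S, β+n).
So α = 11 − 7 = 4 and β = 14 − 3 = 11.

Gamma(shape=4, rate=11)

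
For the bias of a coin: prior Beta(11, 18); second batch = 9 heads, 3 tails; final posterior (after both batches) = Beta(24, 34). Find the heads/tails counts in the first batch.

Sequential conjugate updates are equivalent to a single update on the pooled data, so total successes = posterior α − prior α and total failures = posterior β − prior β.
Total across both batches: 24−11=13 heads, 34−18=16 tails.
Subtract the second batch: 13−9=4 heads and 16−3=13 tails.

4 heads and 13 tails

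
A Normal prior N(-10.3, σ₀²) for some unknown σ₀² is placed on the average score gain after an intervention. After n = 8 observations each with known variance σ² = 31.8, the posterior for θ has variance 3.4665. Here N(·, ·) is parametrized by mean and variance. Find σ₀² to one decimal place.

σ₀² = 27.1

For the Normal–Normal model with known σ², precisions add: τ_n = τ₀ + n/σ².
So 1/σ₀² = 1/3.4665 − 8/31.8 = 0.288475 − 0.251572 = 0.036903.
Hence σ₀² = 1/0.036903 ≈ 27.1.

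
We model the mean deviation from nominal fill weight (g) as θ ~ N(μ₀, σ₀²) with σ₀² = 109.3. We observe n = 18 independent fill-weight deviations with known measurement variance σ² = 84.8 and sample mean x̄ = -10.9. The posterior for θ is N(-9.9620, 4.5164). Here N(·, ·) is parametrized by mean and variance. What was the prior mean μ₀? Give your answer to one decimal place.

μ₀ = 11.8

The posterior mean is a precision-weighted average: μ_n = (τ₀μ₀ + τ_data·x̄)/(τ₀+τ_data), with τ₀=1/σ₀² and τ_data=n/σ².
Here τ₀ = 1/109.3 = 0.009149 and τ_data = 18/84.8 = 0.212264, so τ_n = 0.221413.
Rearranging for μ₀: μ₀ = (μ_n·τ_n − τ_data·x̄)/τ₀ = (-9.9620·0.221413 − 0.212264·-10.9) / 0.009149 = 0.107961/0.009149 ≈ 11.8.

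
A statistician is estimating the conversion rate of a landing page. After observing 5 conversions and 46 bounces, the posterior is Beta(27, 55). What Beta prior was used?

Beta(22, 9)

A Beta(α, β) prior with s successes and f failures in binomial data gives a Beta(α+s, β+f) posterior.
So α = 27 − 5 = 22 and β = 55 − 46 = 9.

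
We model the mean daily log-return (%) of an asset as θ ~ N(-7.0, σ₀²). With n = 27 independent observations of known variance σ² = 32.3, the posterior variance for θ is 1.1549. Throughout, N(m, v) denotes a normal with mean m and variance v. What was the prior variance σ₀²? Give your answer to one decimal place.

σ₀² = 33.4

For the Normal–Normal model with known σ², precisions add: τ_n = τ₀ + n/σ².
So 1/σ₀² = 1/1.1549 − 27/32.3 = 0.865876 − 0.835913 = 0.029963.
Hence σ₀² = 1/0.029963 ≈ 33.4.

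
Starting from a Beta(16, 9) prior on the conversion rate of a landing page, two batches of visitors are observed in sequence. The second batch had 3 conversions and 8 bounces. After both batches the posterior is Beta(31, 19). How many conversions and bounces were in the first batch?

Sequential conjugate updates are equivalent to a single update on the pooled data, so total successes = posterior α − prior α and total failures = posterior β − prior β.
Total across both batches: 31−16=15 conversions, 19−9=10 bounces.
Subtract the second batch: 15−3=12 conversions and 10−8=2 bounces.

12 conversions and 2 bounces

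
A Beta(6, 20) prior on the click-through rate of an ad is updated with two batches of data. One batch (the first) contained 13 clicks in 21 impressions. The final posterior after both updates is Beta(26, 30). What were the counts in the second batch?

7 clicks and 2 non-clicks

Sequential conjugate updates are equivalent to a single update on the pooled data, so total successes = posterior α − prior α and total failures = posterior β − prior β.
Total across both batches: 26−6=20 clicks, 30−20=10 non-clicks.
Subtract the first batch: 20−13=7 clicks and 10−8=2 non-clicks.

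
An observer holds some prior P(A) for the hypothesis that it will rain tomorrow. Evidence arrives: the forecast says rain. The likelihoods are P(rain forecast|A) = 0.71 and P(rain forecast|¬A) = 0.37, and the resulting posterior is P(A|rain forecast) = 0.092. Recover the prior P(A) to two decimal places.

Bayes' rule in odds form gives O(A|E) = O(A)·[P(E|A)/P(E|¬A)], hence O(A) = O(A|E)/LR.
Posterior odds = 0.092/(1−0.092) = 0.1013. LR = 0.71/0.37 = 1.9189.
Prior odds = 0.1013/1.9189 = 0.0528, so P(A) = 0.0528/(1+0.0528) ≈ 0.05.

P(A) = 0.05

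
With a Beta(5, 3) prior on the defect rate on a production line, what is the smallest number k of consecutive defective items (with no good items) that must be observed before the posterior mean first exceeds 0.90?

After k defective items and 0 good items the posterior is Beta(5+k, 3), with mean (5+k)/(5+3+k).
Set (5+k)/(8+k) > 0.90 and solve: k > (0.90·8 − 5)/(1 − 0.90) = 22.000.
The smallest integer exceeding 22.000 is 23, and checking k=23: (28)/(31) = 0.9032 > 0.90.

k = 23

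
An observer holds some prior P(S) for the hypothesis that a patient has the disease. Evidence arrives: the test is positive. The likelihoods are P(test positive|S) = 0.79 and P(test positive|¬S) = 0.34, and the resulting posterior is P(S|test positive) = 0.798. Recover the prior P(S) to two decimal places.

P(S) = 0.63

In odds form, posterior odds = prior odds × likelihood ratio, so prior odds = posterior odds ÷ LR.
Posterior odds = 0.798/(1−0.798) = 3.9505. LR = 0.79/0.34 = 2.3235.
Prior odds = 3.9505/2.3235 = 1.7002, so P(S) = 1.7002/(1+1.7002) ≈ 0.63.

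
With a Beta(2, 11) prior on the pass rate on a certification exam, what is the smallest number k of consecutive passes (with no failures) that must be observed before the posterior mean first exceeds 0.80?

k = 43

After k passes and 0 failures the posterior is Beta(2+k, 11), with mean (2+k)/(2+11+k).
Set (2+k)/(13+k) > 0.80 and solve: k > (0.80·13 − 2)/(1 − 0.80) = 42.000.
The smallest integer exceeding 42.000 is 43.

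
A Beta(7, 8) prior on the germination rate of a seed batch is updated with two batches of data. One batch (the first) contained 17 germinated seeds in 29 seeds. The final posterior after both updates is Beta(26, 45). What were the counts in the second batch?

Because Beta–binomial updating is additive in the counts, the combined data contributed (α_post−α_prior, β_post−β_prior) successes and failures.
Total across both batches: 26−7=19 germinated seeds, 45−8=37 non-germinating seeds.
Subtract the first batch: 19−17=2 germinated seeds and 37−12=25 non-germinating seeds.

2 germinated seeds and 25 non-germinating seeds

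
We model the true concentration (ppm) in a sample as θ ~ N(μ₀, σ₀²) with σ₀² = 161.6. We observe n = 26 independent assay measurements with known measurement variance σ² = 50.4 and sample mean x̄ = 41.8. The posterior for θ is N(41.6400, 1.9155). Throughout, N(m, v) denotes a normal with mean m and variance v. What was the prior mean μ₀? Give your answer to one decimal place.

μ₀ = 28.3

With known observation variance, the Normal–Normal posterior has precision τ_n = τ₀ + n/σ² and mean μ_n = (τ₀μ₀ + (n/σ²)x̄)/τ_n.
Here τ₀ = 1/161.6 = 0.006188 and τ_data = 26/50.4 = 0.515873, so τ_n = 0.522061.
Rearranging for μ₀: μ₀ = (μ_n·τ_n − τ_data·x̄)/τ₀ = (41.6400·0.522061 − 0.515873·41.8) / 0.006188 = 0.175129/0.006188 ≈ 28.3.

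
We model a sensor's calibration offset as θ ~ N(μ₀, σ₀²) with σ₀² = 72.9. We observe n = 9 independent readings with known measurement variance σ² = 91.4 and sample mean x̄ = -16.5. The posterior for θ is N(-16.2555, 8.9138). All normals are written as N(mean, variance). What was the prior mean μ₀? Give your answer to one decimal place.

The posterior mean is a precision-weighted average: μ_n = (τ₀μ₀ + τ_data·x̄)/(τ₀+τ_data), with τ₀=1/σ₀² and τ_data=n/σ².
Here τ₀ = 1/72.9 = 0.013717 and τ_data = 9/91.4 = 0.098468, so τ_n = 0.112185.
Rearranging for μ₀: μ₀ = (μ_n·τ_n − τ_data·x̄)/τ₀ = (-16.2555·0.112185 − 0.098468·-16.5) / 0.013717 = -0.198901/0.013717 ≈ -14.5.

μ₀ = -14.5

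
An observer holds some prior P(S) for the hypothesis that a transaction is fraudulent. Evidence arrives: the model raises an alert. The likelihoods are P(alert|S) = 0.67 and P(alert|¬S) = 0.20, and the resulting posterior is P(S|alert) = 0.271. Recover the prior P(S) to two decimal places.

P(S) = 0.10

In odds form, posterior odds = prior odds × likelihood ratio, so prior odds = posterior odds ÷ LR.
Posterior odds = 0.271/(1−0.271) = 0.3717. LR = 0.67/0.20 = 3.3500.
Prior odds = 0.3717/3.3500 = 0.1110, so P(S) = 0.1110/(1+0.1110) ≈ 0.10.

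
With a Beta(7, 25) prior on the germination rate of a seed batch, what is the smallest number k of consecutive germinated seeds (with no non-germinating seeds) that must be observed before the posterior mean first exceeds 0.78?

After k germinated seeds and 0 non-germinating seeds the posterior is Beta(7+k, 25), with mean (7+k)/(7+25+k).
Set (7+k)/(32+k) > 0.78 and solve: k > (0.78·32 − 7)/(1 − 0.78) = 81.636.
The smallest integer exceeding 81.636 is 82.

k = 82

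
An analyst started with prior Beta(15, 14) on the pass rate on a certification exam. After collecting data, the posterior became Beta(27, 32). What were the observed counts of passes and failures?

Under Beta–binomial conjugacy the posterior parameters are (a+s, b+f).
So s = 27 − 15 = 12 and f = 32 − 14 = 18.

12 passes and 18 failures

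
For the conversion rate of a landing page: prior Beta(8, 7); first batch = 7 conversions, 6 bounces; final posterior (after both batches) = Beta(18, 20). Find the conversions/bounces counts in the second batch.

Sequential conjugate updates are equivalent to a single update on the pooled data, so total successes = posterior α − prior α and total failures = posterior β − prior β.
Total across both batches: 18−8=10 conversions, 20−7=13 bounces.
Subtract the first batch: 10−7=3 conversions and 13−6=7 bounces.

3 conversions and 7 bounces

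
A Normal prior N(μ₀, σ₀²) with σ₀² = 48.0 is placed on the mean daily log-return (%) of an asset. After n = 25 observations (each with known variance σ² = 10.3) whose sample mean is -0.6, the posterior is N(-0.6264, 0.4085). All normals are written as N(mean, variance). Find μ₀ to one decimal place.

With known observation variance, the Normal–Normal posterior has precision τ_n = τ₀ + n/σ² and mean μ_n = (τ₀μ₀ + (n/σ²)x̄)/τ_n.
Here τ₀ = 1/48.0 = 0.020833 and τ_data = 25/10.3 = 2.427184, so τ_n = 2.448017.
Rearranging for μ₀: μ₀ = (μ_n·τ_n − τ_data·x̄)/τ₀ = (-0.6264·2.448017 − 2.427184·-0.6) / 0.020833 = -0.077127/0.020833 ≈ -3.7.

μ₀ = -3.7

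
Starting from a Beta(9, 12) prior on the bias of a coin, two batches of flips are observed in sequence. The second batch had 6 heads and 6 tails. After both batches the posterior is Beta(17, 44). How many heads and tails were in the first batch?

2 heads and 26 tails

Because Beta–binomial updating is additive in the counts, the combined data contributed (α_post−α_prior, β_post−β_prior) successes and failures.
Total across both batches: 17−9=8 heads, 44−12=32 tails.
Subtract the second batch: 8−6=2 heads and 32−6=26 tails.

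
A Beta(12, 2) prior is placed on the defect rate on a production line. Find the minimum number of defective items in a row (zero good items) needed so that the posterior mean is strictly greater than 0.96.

After k defective items and 0 good items the posterior is Beta(12+k, 2), with mean (12+k)/(12+2+k).
Set (12+k)/(14+k) > 0.96 and solve: k > (0.96·14 − 12)/(1 − 0.96) = 36.000.
The smallest integer exceeding 36.000 is 37.

k = 37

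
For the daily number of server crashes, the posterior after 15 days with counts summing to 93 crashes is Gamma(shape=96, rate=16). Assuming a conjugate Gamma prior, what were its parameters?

A Gamma(α, β) prior (rate parametrization) on a Poisson rate with n observations summing to S gives posterior Gamma(α+S, β+n).
So α = 96 − 93 = 3 and β = 16 − 15 = 1.

Gamma(shape=3, rate=1)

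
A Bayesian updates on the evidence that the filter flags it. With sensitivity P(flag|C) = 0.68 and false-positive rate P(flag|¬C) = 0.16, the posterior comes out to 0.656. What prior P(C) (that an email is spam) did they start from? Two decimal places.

P(C) = 0.31

Bayes' rule in odds form gives O(C|E) = O(C)·[P(E|C)/P(E|¬C)], hence O(C) = O(C|E)/LR.
Posterior odds = 0.656/(1−0.656) = 1.9070. LR = 0.68/0.16 = 4.2500.
Prior odds = 1.9070/4.2500 = 0.4487, so P(C) = 0.4487/(1+0.4487) ≈ 0.31.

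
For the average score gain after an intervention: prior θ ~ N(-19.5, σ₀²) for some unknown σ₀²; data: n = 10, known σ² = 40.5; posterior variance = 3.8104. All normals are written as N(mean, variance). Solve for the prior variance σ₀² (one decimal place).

For the Normal–Normal model with known σ², precisions add: τ_n = τ₀ + n/σ².
So 1/σ₀² = 1/3.8104 − 10/40.5 = 0.262440 − 0.246914 = 0.015526.
Hence σ₀² = 1/0.015526 ≈ 64.4.

σ₀² = 64.4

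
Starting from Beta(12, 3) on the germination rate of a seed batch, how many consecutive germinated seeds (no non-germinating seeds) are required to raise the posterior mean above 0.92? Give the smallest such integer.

After k germinated seeds and 0 non-germinating seeds the posterior is Beta(12+k, 3), with mean (12+k)/(12+3+k).
Set (12+k)/(15+k) > 0.92 and solve: k > (0.92·15 − 12)/(1 − 0.92) = 22.500.
The smallest integer exceeding 22.500 is 23, and checking k=23: (35)/(38) = 0.9211 > 0.92.

k = 23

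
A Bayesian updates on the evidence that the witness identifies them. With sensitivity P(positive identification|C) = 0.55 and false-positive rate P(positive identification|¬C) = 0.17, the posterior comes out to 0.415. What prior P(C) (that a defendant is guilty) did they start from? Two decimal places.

In odds form, posterior odds = prior odds × likelihood ratio, so prior odds = posterior odds ÷ LR.
Posterior odds = 0.415/(1−0.415) = 0.7094. LR = 0.55/0.17 = 3.2353.
Prior odds = 0.7094/3.2353 = 0.2193, so P(C) = 0.2193/(1+0.2193) ≈ 0.18.

P(C) = 0.18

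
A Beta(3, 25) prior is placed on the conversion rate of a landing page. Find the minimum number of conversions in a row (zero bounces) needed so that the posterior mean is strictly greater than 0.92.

After k conversions and 0 bounces the posterior is Beta(3+k, 25), with mean (3+k)/(3+25+k).
Set (3+k)/(28+k) > 0.92 and solve: k > (0.92·28 − 3)/(1 − 0.92) = 284.500.
The smallest integer exceeding 284.500 is 285.

k = 285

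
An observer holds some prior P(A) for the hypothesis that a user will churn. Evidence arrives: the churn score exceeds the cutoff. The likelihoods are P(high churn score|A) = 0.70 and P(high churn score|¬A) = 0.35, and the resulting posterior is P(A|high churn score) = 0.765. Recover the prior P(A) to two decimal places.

P(A) = 0.62

Bayes' rule in odds form gives O(A|E) = O(A)·[P(E|A)/P(E|¬A)], hence O(A) = O(A|E)/LR.
Posterior odds = 0.765/(1−0.765) = 3.2553. LR = 0.70/0.35 = 2.0000.
Prior odds = 3.2553/2.0000 = 1.6277, so P(A) = 1.6277/(1+1.6277) ≈ 0.62.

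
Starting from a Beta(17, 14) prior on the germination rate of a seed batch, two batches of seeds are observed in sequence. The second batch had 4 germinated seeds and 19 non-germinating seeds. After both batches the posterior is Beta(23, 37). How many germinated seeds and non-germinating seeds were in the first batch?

2 germinated seeds and 4 non-germinating seeds

Because Beta–binomial updating is additive in the counts, the combined data contributed (α_post−α_prior, β_post−β_prior) successes and failures.
Total across both batches: 23−17=6 germinated seeds, 37−14=23 non-germinating seeds.
Subtract the second batch: 6−4=2 germinated seeds and 23−19=4 non-germinating seeds.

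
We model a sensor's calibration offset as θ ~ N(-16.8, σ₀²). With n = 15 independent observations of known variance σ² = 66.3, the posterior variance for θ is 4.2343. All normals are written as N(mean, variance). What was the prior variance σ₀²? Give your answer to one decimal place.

σ₀² = 100.8

Posterior precision equals prior precision plus data precision: 1/σ_n² = 1/σ₀² + n/σ².
So 1/σ₀² = 1/4.2343 − 15/66.3 = 0.236167 − 0.226244 = 0.009923.
Hence σ₀² = 1/0.009923 ≈ 100.8.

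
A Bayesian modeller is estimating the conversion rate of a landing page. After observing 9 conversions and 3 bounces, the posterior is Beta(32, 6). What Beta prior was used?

Beta(23, 3)

Under Beta–binomial conjugacy the posterior parameters are (α+s, β+f).
Subtract the data counts: 32−9=23, 6−3=3.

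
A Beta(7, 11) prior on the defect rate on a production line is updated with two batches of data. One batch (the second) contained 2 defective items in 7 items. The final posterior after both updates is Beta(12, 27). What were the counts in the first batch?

3 defective items and 11 good items

Because Beta–binomial updating is additive in the counts, the combined data contributed (α_post−α_prior, β_post−β_prior) successes and failures.
Total across both batches: 12−7=5 defective items, 27−11=16 good items.
Subtract the second batch: 5−2=3 defective items and 16−5=11 good items.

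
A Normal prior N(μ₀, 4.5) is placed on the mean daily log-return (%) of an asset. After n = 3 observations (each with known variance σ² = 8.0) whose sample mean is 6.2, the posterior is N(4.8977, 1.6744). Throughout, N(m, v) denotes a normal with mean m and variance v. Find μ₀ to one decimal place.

With known observation variance, the Normal–Normal posterior has precision τ_n = τ₀ + n/σ² and mean μ_n = (τ₀μ₀ + (n/σ²)x̄)/τ_n.
Here τ₀ = 1/4.5 = 0.222222 and τ_data = 3/8.0 = 0.375000, so τ_n = 0.597222.
Rearranging for μ₀: μ₀ = (μ_n·τ_n − τ_data·x̄)/τ₀ = (4.8977·0.597222 − 0.375000·6.2) / 0.222222 = 0.600014/0.222222 ≈ 2.7.

μ₀ = 2.7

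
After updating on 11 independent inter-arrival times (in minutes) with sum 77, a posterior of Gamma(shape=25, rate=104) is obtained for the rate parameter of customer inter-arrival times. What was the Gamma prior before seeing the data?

Gamma–exponential conjugacy: posterior shape = α + n, posterior rate = β + Σtᵢ.
So α = 25 − 11 = 14 and β = 104 − 77 = 27.

Gamma(shape=14, rate=27)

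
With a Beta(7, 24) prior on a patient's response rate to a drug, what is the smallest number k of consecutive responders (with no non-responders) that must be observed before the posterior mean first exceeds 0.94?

k = 370

After k responders and 0 non-responders the posterior is Beta(7+k, 24), with mean (7+k)/(7+24+k).
Set (7+k)/(31+k) > 0.94 and solve: k > (0.94·31 − 7)/(1 − 0.94) = 369.000.
The smallest integer exceeding 369.000 is 370.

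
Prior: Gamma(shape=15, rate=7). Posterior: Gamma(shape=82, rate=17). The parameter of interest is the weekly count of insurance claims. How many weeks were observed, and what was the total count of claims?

n = 10 weeks with total 67 claims

A Gamma(α, β) prior (rate parametrization) on a Poisson rate with n observations summing to S gives posterior Gamma(α+S, β+n).
Matching: Σxᵢ = 82 − 15 = 67 and n = 17 − 7 = 10.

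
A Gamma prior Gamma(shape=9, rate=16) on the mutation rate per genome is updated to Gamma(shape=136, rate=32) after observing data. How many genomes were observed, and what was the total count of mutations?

Gamma–Poisson conjugacy: posterior shape = α + Σxᵢ, posterior rate = β + n.
Matching: Σxᵢ = 136 − 9 = 127 and n = 32 − 16 = 16.

n = 16 genomes with total 127 mutations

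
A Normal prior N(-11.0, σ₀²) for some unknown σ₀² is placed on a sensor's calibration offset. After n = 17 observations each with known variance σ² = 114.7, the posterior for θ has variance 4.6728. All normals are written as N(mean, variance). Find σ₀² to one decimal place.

Posterior precision equals prior precision plus data precision: 1/σ_n² = 1/σ₀² + n/σ².
So 1/σ₀² = 1/4.6728 − 17/114.7 = 0.214004 − 0.148213 = 0.065791.
Hence σ₀² = 1/0.065791 ≈ 15.2.

σ₀² = 15.2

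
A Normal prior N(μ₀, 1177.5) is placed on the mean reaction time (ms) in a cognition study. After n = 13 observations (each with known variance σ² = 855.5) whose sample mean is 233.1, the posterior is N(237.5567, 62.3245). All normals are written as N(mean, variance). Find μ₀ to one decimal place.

μ₀ = 317.3

With known observation variance, the Normal–Normal posterior has precision τ_n = τ₀ + n/σ² and mean μ_n = (τ₀μ₀ + (n/σ²)x̄)/τ_n.
Here τ₀ = 1/1177.5 = 0.000849 and τ_data = 13/855.5 = 0.015196, so τ_n = 0.016045.
Rearranging for μ₀: μ₀ = (μ_n·τ_n − τ_data·x̄)/τ₀ = (237.5567·0.016045 − 0.015196·233.1) / 0.000849 = 0.269410/0.000849 ≈ 317.3.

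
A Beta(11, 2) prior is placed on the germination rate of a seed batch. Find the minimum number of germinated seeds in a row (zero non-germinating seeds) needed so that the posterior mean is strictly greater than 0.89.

After k germinated seeds and 0 non-germinating seeds the posterior is Beta(11+k, 2), with mean (11+k)/(11+2+k).
Set (11+k)/(13+k) > 0.89 and solve: k > (0.89·13 − 11)/(1 − 0.89) = 5.182.
The smallest integer exceeding 5.182 is 6.

k = 6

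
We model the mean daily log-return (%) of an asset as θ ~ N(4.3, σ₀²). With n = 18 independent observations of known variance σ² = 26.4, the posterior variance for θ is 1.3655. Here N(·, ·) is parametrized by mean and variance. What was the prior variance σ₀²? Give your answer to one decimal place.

σ₀² = 19.8

For the Normal–Normal model with known σ², precisions add: τ_n = τ₀ + n/σ².
So 1/σ₀² = 1/1.3655 − 18/26.4 = 0.732332 − 0.681818 = 0.050514.
Hence σ₀² = 1/0.050514 ≈ 19.8.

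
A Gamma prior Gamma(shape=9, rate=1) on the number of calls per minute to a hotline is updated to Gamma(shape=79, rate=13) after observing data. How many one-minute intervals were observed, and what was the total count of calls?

n = 12 one-minute intervals with total 70 calls

Gamma–Poisson conjugacy: posterior shape = α + Σxᵢ, posterior rate = β + n.
Matching: Σxᵢ = 79 − 9 = 70 and n = 13 − 1 = 12.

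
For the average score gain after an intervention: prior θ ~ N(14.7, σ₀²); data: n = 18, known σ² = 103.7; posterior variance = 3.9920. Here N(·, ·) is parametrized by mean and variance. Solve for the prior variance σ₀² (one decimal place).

σ₀² = 13.0

For the Normal–Normal model with known σ², precisions add: τ_n = τ₀ + n/σ².
So 1/σ₀² = 1/3.9920 − 18/103.7 = 0.250501 − 0.173578 = 0.076923.
Hence σ₀² = 1/0.076923 ≈ 13.0.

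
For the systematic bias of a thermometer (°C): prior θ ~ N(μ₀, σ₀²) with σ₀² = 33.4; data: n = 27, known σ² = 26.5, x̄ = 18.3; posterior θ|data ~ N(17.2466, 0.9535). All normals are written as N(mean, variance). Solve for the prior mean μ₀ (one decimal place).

μ₀ = -18.6

With known observation variance, the Normal–Normal posterior has precision τ_n = τ₀ + n/σ² and mean μ_n = (τ₀μ₀ + (n/σ²)x̄)/τ_n.
Here τ₀ = 1/33.4 = 0.029940 and τ_data = 27/26.5 = 1.018868, so τ_n = 1.048808.
Rearranging for μ₀: μ₀ = (μ_n·τ_n − τ_data·x̄)/τ₀ = (17.2466·1.048808 − 1.018868·18.3) / 0.029940 = -0.556912/0.029940 ≈ -18.6.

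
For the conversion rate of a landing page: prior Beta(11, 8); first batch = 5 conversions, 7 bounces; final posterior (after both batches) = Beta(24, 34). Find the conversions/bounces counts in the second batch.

Sequential conjugate updates are equivalent to a single update on the pooled data, so total successes = posterior α − prior α and total failures = posterior β − prior β.
Total across both batches: 24−11=13 conversions, 34−8=26 bounces.
Subtract the first batch: 13−5=8 conversions and 26−7=19 bounces.

8 conversions and 19 bounces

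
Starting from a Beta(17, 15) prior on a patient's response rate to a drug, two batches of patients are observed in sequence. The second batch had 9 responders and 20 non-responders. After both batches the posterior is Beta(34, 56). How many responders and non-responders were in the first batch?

Because Beta–binomial updating is additive in the counts, the combined data contributed (α_post−α_prior, β_post−β_prior) successes and failures.
Total across both batches: 34−17=17 responders, 56−15=41 non-responders.
Subtract the second batch: 17−9=8 responders and 41−20=21 non-responders.

8 responders and 21 non-responders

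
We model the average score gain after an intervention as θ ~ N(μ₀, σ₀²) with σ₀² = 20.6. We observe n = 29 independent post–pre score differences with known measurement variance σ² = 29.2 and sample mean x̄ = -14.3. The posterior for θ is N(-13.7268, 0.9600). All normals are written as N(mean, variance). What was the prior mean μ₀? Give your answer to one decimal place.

μ₀ = -2.0

The posterior mean is a precision-weighted average: μ_n = (τ₀μ₀ + τ_data·x̄)/(τ₀+τ_data), with τ₀=1/σ₀² and τ_data=n/σ².
Here τ₀ = 1/20.6 = 0.048544 and τ_data = 29/29.2 = 0.993151, so τ_n = 1.041695.
Rearranging for μ₀: μ₀ = (μ_n·τ_n − τ_data·x̄)/τ₀ = (-13.7268·1.041695 − 0.993151·-14.3) / 0.048544 = -0.097080/0.048544 ≈ -2.0.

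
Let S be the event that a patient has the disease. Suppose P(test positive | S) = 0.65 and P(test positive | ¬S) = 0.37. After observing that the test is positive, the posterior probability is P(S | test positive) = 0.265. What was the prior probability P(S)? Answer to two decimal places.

In odds form, posterior odds = prior odds × likelihood ratio, so prior odds = posterior odds ÷ LR.
Posterior odds = 0.265/(1−0.265) = 0.3605. LR = 0.65/0.37 = 1.7568.
Prior odds = 0.3605/1.7568 = 0.2052, so P(S) = 0.2052/(1+0.2052) ≈ 0.17.

P(S) = 0.17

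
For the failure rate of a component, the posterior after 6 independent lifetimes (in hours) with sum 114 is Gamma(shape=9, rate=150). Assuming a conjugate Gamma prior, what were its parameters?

Gamma–exponential conjugacy: posterior shape = α + n, posterior rate = β + Σtᵢ.
So α = 9 − 6 = 3 and β = 150 − 114 = 36.

Gamma(shape=3, rate=36)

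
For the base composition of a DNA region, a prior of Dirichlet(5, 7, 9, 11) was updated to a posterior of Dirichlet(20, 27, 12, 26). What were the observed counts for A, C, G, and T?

counts (15, 20, 3, 15)

For a Dirichlet(α) prior with multinomial counts c, the posterior is Dirichlet(α + c) componentwise.
Counts are posterior − prior componentwise: 20−5=15, 27−7=20, 12−9=3, 26−11=15.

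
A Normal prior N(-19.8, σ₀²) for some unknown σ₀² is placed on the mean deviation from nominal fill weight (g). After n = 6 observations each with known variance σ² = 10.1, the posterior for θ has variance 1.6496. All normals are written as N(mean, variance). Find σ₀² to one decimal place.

σ₀² = 82.3

Posterior precision equals prior precision plus data precision: 1/σ_n² = 1/σ₀² + n/σ².
So 1/σ₀² = 1/1.6496 − 6/10.1 = 0.606208 − 0.594059 = 0.012149.
Hence σ₀² = 1/0.012149 ≈ 82.3.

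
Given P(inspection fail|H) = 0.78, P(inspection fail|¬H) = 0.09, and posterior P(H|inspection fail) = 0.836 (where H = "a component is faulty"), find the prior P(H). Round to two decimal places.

P(H) = 0.37

Bayes' rule in odds form gives O(H|E) = O(H)·[P(E|H)/P(E|¬H)], hence O(H) = O(H|E)/LR.
Posterior odds = 0.836/(1−0.836) = 5.0976. LR = 0.78/0.09 = 8.6667.
Prior odds = 5.0976/8.6667 = 0.5882, so P(H) = 0.5882/(1+0.5882) ≈ 0.37.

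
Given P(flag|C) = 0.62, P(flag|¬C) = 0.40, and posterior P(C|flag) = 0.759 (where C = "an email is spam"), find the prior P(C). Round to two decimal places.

P(C) = 0.67

In odds form, posterior odds = prior odds × likelihood ratio, so prior odds = posterior odds ÷ LR.
Posterior odds = 0.759/(1−0.759) = 3.1494. LR = 0.62/0.40 = 1.5500.
Prior odds = 3.1494/1.5500 = 2.0319, so P(C) = 2.0319/(1+2.0319) ≈ 0.67.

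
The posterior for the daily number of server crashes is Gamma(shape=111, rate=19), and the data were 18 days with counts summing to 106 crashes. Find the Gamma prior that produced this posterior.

Gamma(shape=5, rate=1)

Gamma–Poisson conjugacy: posterior shape = α + Σxᵢ, posterior rate = β + n.
So α = 111 − 106 = 5 and β = 19 − 18 = 1.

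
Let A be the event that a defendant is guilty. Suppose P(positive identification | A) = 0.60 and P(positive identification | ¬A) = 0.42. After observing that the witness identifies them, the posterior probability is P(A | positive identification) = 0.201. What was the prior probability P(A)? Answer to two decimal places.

Bayes' rule in odds form gives O(A|E) = O(A)·[P(E|A)/P(E|¬A)], hence O(A) = O(A|E)/LR.
Posterior odds = 0.201/(1−0.201) = 0.2516. LR = 0.60/0.42 = 1.4286.
Prior odds = 0.2516/1.4286 = 0.1761, so P(A) = 0.1761/(1+0.1761) ≈ 0.15.

P(A) = 0.15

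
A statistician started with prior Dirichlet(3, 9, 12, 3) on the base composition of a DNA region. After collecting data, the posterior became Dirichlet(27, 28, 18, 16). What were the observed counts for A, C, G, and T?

counts (24, 19, 6, 13)

For a Dirichlet(α) prior with multinomial counts c, the posterior is Dirichlet(α + c) componentwise.
Counts are posterior − prior componentwise: 27−3=24, 28−9=19, 18−12=6, 16−3=13.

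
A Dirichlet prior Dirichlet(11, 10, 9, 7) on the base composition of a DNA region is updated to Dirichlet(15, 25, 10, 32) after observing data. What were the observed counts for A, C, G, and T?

counts (4, 15, 1, 25)

For a Dirichlet(α) prior with multinomial counts c, the posterior is Dirichlet(α + c) componentwise.
Counts are posterior − prior componentwise: 15−11=4, 25−10=15, 10−9=1, 32−7=25.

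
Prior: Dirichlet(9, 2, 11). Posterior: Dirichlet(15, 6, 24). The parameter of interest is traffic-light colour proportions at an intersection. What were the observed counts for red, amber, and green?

For a Dirichlet(α) prior with multinomial counts c, the posterior is Dirichlet(α + c) componentwise.
Counts are posterior − prior componentwise: 15−9=6, 6−2=4, 24−11=13.

counts (6, 4, 13)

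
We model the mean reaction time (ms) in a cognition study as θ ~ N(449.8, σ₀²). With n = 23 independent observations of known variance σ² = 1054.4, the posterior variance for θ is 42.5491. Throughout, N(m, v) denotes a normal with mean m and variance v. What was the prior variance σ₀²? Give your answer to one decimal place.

σ₀² = 592.1

Posterior precision equals prior precision plus data precision: 1/σ_n² = 1/σ₀² + n/σ².
So 1/σ₀² = 1/42.5491 − 23/1054.4 = 0.023502 − 0.021813 = 0.001689.
Hence σ₀² = 1/0.001689 ≈ 592.1.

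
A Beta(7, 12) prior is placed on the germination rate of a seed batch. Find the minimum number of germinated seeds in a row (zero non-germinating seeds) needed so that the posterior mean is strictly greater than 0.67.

After k germinated seeds and 0 non-germinating seeds the posterior is Beta(7+k, 12), with mean (7+k)/(7+12+k).
Set (7+k)/(19+k) > 0.67 and solve: k > (0.67·19 − 7)/(1 − 0.67) = 17.364.
The smallest integer exceeding 17.364 is 18.

k = 18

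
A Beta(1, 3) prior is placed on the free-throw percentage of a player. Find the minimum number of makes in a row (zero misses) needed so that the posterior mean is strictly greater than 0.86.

k = 18

After k makes and 0 misses the posterior is Beta(1+k, 3), with mean (1+k)/(1+3+k).
Set (1+k)/(4+k) > 0.86 and solve: k > (0.86·4 − 1)/(1 − 0.86) = 17.429.
The smallest integer exceeding 17.429 is 18, and checking k=18: (19)/(22) = 0.8636 > 0.86.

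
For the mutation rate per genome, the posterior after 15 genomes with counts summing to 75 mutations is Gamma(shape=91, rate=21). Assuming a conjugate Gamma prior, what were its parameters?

Gamma(shape=16, rate=6)

A Gamma(α, β) prior (rate parametrization) on a Poisson rate with n observations summing to S gives posterior Gamma(α+S, β+n).
So α = 91 − 75 = 16 and β = 21 − 15 = 6.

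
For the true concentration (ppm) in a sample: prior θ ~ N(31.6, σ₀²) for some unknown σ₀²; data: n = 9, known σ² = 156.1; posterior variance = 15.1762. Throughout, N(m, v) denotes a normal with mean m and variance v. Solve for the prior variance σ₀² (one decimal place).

Posterior precision equals prior precision plus data precision: 1/σ_n² = 1/σ₀² + n/σ².
So 1/σ₀² = 1/15.1762 − 9/156.1 = 0.065893 − 0.057655 = 0.008238.
Hence σ₀² = 1/0.008238 ≈ 121.4.

σ₀² = 121.4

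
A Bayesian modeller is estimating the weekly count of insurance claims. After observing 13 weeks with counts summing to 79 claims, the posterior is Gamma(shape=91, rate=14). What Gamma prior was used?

A Gamma(α, β) prior (rate parametrization) on a Poisson rate with n observations summing to S gives posterior Gamma(α+S, β+n).
So α = 91 − 79 = 12 and β = 14 − 13 = 1.

Gamma(shape=12, rate=1)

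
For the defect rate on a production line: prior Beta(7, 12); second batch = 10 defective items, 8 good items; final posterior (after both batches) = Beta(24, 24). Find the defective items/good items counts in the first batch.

Sequential conjugate updates are equivalent to a single update on the pooled data, so total successes = posterior α − prior α and total failures = posterior β − prior β.
Total across both batches: 24−7=17 defective items, 24−12=12 good items.
Subtract the second batch: 17−10=7 defective items and 12−8=4 good items.

7 defective items and 4 good items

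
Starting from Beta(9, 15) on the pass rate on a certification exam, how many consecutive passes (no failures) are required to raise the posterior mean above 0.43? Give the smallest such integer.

After k passes and 0 failures the posterior is Beta(9+k, 15), with mean (9+k)/(9+15+k).
Set (9+k)/(24+k) > 0.43 and solve: k > (0.43·24 − 9)/(1 − 0.43) = 2.316.
The smallest integer exceeding 2.316 is 3.

k = 3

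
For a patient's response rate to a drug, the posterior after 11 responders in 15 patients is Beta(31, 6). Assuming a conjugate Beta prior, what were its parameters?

A Beta(α, β) prior with s successes and f failures in binomial data gives a Beta(α+s, β+f) posterior.
So α = 31 − 11 = 20 and β = 6 − 4 = 2.

Beta(20, 2)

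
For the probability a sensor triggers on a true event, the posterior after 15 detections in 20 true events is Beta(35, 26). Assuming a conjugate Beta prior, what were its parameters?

Under Beta–binomial conjugacy the posterior parameters are (a+s, b+f).
Subtract the data counts: 35−15=20, 26−5=21.

Beta(20, 21)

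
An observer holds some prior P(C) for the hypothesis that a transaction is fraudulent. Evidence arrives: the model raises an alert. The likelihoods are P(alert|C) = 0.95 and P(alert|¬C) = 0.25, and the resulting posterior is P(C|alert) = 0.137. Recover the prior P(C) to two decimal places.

In odds form, posterior odds = prior odds × likelihood ratio, so prior odds = posterior odds ÷ LR.
Posterior odds = 0.137/(1−0.137) = 0.1587. LR = 0.95/0.25 = 3.8000.
Prior odds = 0.1587/3.8000 = 0.0418, so P(C) = 0.0418/(1+0.0418) ≈ 0.04.

P(C) = 0.04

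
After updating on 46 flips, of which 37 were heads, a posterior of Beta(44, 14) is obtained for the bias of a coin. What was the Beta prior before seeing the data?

Beta(7, 5)

Beta is conjugate to the binomial likelihood: posterior = Beta(a+s, b+f).
Subtract the data counts: 44−37=7, 14−9=5.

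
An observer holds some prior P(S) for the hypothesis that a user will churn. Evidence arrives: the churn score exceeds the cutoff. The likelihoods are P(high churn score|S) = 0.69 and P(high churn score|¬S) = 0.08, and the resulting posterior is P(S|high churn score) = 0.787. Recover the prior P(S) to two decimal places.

P(S) = 0.30

In odds form, posterior odds = prior odds × likelihood ratio, so prior odds = posterior odds ÷ LR.
Posterior odds = 0.787/(1−0.787) = 3.6948. LR = 0.69/0.08 = 8.6250.
Prior odds = 3.6948/8.6250 = 0.4284, so P(S) = 0.4284/(1+0.4284) ≈ 0.30.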